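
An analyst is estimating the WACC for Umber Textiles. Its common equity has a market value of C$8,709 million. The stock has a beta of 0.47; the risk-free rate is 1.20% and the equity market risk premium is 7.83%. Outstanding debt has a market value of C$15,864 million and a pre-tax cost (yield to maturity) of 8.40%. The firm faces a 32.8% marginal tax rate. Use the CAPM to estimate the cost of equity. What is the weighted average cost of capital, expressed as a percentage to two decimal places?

Cost of equity via CAPM: Re = 1.2% + 0.47 × 7.83% = 4.8801%.
Total capital V = 8709 + 15864 = 24573.
Equity: weight = 8709/24573 = 0.3544; cost = 4.8801%.
Debt: weight = 15864/24573 = 0.6456; after-tax cost = 8.4% × (1 − 32.8%) = 5.6448%.
WACC = 0.3544 × 4.8801% + 0.6456 × 5.6448% = 5.3738%.

5.37%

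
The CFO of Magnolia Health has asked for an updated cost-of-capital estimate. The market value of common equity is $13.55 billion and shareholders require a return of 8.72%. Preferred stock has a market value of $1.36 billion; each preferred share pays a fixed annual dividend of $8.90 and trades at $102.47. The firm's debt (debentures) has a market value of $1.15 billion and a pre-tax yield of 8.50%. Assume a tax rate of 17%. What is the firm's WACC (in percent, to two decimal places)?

Cost of preferred: Rp = 8.9 / 102.47 = 8.6855%.
Total capital V = 13.55 + 1.36 + 1.15 = 16.06.
Equity: weight = 13.55/16.06 = 0.8437; cost = 8.72%.
Preferred: weight = 1.36/16.06 = 0.0847; cost = 8.6855%.
Debentures: weight = 1.15/16.06 = 0.0716; after-tax cost = 8.5% × (1 − 17%) = 7.0550%.
WACC = 0.8437 × 8.7200% + 0.0847 × 8.6855% + 0.0716 × 7.0550% = 8.5979%.

8.60%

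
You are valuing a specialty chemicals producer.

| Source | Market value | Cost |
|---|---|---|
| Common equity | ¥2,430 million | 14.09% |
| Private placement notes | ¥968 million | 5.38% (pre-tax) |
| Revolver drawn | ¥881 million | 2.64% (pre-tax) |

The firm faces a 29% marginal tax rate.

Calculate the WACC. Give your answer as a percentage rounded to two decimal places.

9.25%

Total capital V = 2430 + 968 + 881 = 4279.
Equity: weight = 2430/4279 = 0.5679; cost = 14.09%.
Private placement notes: weight = 968/4279 = 0.2262; after-tax cost = 5.38% × (1 − 29%) = 3.8198%.
Revolver drawn: weight = 881/4279 = 0.2059; after-tax cost = 2.64% × (1 − 29%) = 1.8744%.
WACC = 0.5679 × 14.0900% + 0.2262 × 3.8198% + 0.2059 × 1.8744% = 9.2516%.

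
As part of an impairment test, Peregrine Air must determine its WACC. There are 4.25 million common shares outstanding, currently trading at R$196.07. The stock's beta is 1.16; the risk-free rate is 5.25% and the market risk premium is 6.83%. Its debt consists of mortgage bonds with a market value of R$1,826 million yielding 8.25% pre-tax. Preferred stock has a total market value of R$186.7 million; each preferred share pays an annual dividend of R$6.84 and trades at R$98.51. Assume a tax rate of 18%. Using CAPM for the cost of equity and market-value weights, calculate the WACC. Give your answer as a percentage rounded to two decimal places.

8.65%

Cost of equity via CAPM: Re = 5.25% + 1.16 × 6.83% = 13.1728%.
Cost of preferred: Rp = 6.84 / 98.51 = 6.9435%.
Market value of equity E = 196.07 × 4.25m = 833.2975m.
Total capital V = 833.2975 + 186.7 + 1826 = 2845.9975.
Equity: weight = 833.2975/2845.9975 = 0.2928; cost = 13.1728%.
Preferred: weight = 186.7/2845.9975 = 0.0656; cost = 6.9435%.
Mortgage bonds: weight = 1826/2845.9975 = 0.6416; after-tax cost = 8.25% × (1 − 18%) = 6.7650%.
WACC = 0.2928 × 13.1728% + 0.0656 × 6.9435% + 0.6416 × 6.7650% = 8.6529%.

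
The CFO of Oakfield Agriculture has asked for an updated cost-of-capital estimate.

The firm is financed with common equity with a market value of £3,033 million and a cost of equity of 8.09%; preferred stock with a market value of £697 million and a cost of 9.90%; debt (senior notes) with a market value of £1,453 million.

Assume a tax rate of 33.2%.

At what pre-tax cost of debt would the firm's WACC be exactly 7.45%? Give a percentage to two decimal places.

Total capital V = 3033 + 697 + 1453 = 5183.
Equity weight = 3033/5183 = 0.5852.
Preferred weight = 697/5183 = 0.1345.
Senior notes weight = 1453/5183 = 0.2803.
Equity contribution = 0.5852 × 8.09% = 4.7341%.
Preferred contribution = 0.1345 × 9.9% = 1.3313%.
Remaining for debt = 7.45% − 6.0655% = 1.3845%.
Rd × (1 − 33.2%) × 0.2803 = 1.3845%  ⇒  Rd = 7.3934%.

7.39%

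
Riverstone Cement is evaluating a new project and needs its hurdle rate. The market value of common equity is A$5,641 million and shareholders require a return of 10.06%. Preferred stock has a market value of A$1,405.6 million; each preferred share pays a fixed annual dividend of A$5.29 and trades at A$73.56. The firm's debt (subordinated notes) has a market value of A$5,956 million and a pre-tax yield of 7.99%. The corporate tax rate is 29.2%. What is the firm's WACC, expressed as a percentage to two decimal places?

7.73%

Cost of preferred: Rp = 5.29 / 73.56 = 7.1914%.
Total capital V = 5641 + 1405.6 + 5956 = 13002.6.
Equity: weight = 5641/13002.6 = 0.4338; cost = 10.06%.
Preferred: weight = 1405.6/13002.6 = 0.1081; cost = 7.1914%.
Subordinated notes: weight = 5956/13002.6 = 0.4581; after-tax cost = 7.99% × (1 − 29.2%) = 5.6569%.
WACC = 0.4338 × 10.0600% + 0.1081 × 7.1914% + 0.4581 × 5.6569% = 7.7330%.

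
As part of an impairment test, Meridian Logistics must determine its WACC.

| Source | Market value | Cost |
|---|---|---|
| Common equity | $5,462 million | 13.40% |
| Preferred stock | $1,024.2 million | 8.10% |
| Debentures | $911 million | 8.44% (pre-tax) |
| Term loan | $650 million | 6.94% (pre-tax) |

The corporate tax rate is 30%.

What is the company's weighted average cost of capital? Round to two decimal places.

Total capital V = 5462 + 1024.2 + 911 + 650 = 8047.2.
Equity: weight = 5462/8047.2 = 0.6787; cost = 13.4%.
Preferred: weight = 1024.2/8047.2 = 0.1273; cost = 8.1%.
Debentures: weight = 911/8047.2 = 0.1132; after-tax cost = 8.44% × (1 − 30%) = 5.9080%.
Term loan: weight = 650/8047.2 = 0.0808; after-tax cost = 6.94% × (1 − 30%) = 4.8580%.
WACC = 0.6787 × 13.4000% + 0.1273 × 8.1000% + 0.1132 × 5.9080% + 0.0808 × 4.8580% = 11.1873%.

11.19%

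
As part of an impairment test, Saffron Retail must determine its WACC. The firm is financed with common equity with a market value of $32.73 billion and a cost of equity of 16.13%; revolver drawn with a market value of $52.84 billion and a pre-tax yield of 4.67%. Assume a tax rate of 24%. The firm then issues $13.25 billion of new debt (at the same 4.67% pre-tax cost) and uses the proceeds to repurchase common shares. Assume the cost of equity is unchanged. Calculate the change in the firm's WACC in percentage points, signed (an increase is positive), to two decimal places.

Current WACC:
Total capital V = 32.73 + 52.84 = 85.57.
Equity: weight = 32.73/85.57 = 0.3825; cost = 16.13%.
Revolver drawn: weight = 52.84/85.57 = 0.6175; after-tax cost = 4.67% × (1 − 24%) = 3.5492%.
WACC = 0.3825 × 16.1300% + 0.6175 × 3.5492% = 8.3613%.
After the change:
Total capital V = 19.48 + 66.09 = 85.57.
Equity: weight = 19.48/85.57 = 0.2276; cost = 16.13%.
Revolver drawn: weight = 66.09/85.57 = 0.7724; after-tax cost = 4.67% × (1 − 24%) = 3.5492%.
WACC = 0.2276 × 16.1300% + 0.7724 × 3.5492% = 6.4132%.
Change in WACC = 6.4132% − 8.3613% = -1.9481 pp.

-1.95 pp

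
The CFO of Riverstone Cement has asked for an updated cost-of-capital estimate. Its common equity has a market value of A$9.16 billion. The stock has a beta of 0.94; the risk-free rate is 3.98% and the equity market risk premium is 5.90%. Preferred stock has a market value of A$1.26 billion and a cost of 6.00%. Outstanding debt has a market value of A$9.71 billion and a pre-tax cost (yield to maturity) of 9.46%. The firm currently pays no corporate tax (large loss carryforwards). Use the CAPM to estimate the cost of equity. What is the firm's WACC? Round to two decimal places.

9.27%

Cost of equity via CAPM: Re = 3.98% + 0.94 × 5.9% = 9.5260%.
Total capital V = 9.16 + 1.26 + 9.71 = 20.13.
Equity: weight = 9.16/20.13 = 0.4550; cost = 9.526%.
Preferred: weight = 1.26/20.13 = 0.0626; cost = 6%.
Debt: weight = 9.71/20.13 = 0.4824; after-tax cost = 9.46% × (1 − 0%) = 9.4600%.
WACC = 0.4550 × 9.5260% + 0.0626 × 6.0000% + 0.4824 × 9.4600% = 9.2735%.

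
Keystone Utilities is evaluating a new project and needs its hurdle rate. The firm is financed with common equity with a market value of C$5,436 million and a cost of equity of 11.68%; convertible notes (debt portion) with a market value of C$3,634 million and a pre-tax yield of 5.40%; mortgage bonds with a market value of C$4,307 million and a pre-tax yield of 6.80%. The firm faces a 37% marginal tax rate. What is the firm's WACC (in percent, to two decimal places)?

Total capital V = 5436 + 3634 + 4307 = 13377.
Equity: weight = 5436/13377 = 0.4064; cost = 11.68%.
Convertible notes (debt portion): weight = 3634/13377 = 0.2717; after-tax cost = 5.4% × (1 − 37%) = 3.4020%.
Mortgage bonds: weight = 4307/13377 = 0.3220; after-tax cost = 6.8% × (1 − 37%) = 4.2840%.
WACC = 0.4064 × 11.6800% + 0.2717 × 3.4020% + 0.3220 × 4.2840% = 7.0499%.

7.05%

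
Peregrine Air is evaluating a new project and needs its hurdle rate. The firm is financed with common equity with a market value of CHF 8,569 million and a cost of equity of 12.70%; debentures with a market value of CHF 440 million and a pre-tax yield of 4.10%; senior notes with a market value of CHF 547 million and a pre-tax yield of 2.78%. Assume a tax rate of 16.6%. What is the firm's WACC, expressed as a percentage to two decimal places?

11.68%

Total capital V = 8569 + 440 + 547 = 9556.
Equity: weight = 8569/9556 = 0.8967; cost = 12.7%.
Debentures: weight = 440/9556 = 0.0460; after-tax cost = 4.1% × (1 − 16.6%) = 3.4194%.
Senior notes: weight = 547/9556 = 0.0572; after-tax cost = 2.78% × (1 − 16.6%) = 2.3185%.
WACC = 0.8967 × 12.7000% + 0.0460 × 3.4194% + 0.0572 × 2.3185% = 11.6784%.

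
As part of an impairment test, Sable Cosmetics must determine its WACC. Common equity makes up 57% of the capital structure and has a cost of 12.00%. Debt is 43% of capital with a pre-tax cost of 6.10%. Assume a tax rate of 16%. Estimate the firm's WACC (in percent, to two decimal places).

9.04%

After-tax cost of debt = 6.1% × (1 − 16%) = 5.1240%.
WACC = 0.570 × 12.0000% + 0.430 × 5.1240% = 9.0433%.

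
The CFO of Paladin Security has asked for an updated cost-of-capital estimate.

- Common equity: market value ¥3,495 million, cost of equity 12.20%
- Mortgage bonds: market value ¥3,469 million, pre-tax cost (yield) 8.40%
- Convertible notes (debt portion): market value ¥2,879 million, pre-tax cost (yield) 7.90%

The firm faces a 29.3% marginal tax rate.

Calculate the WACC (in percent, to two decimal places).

Total capital V = 3495 + 3469 + 2879 = 9843.
Equity: weight = 3495/9843 = 0.3551; cost = 12.2%.
Mortgage bonds: weight = 3469/9843 = 0.3524; after-tax cost = 8.4% × (1 − 29.3%) = 5.9388%.
Convertible notes (debt portion): weight = 2879/9843 = 0.2925; after-tax cost = 7.9% × (1 − 29.3%) = 5.5853%.
WACC = 0.3551 × 12.2000% + 0.3524 × 5.9388% + 0.2925 × 5.5853% = 8.0586%.

8.06%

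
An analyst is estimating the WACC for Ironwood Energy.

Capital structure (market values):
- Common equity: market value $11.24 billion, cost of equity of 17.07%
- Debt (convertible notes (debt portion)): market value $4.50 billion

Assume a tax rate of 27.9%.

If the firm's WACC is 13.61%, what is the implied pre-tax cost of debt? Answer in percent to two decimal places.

6.89%

Total capital V = 11.24 + 4.5 = 15.74.
Equity weight = 11.24/15.74 = 0.7141.
Convertible notes (debt portion) weight = 4.5/15.74 = 0.2859.
Equity contribution = 0.7141 × 17.07% = 12.1898%.
Remaining for debt = 13.61% − 12.1898% = 1.4202%.
Rd × (1 − 27.9%) × 0.2859 = 1.4202%  ⇒  Rd = 6.8900%.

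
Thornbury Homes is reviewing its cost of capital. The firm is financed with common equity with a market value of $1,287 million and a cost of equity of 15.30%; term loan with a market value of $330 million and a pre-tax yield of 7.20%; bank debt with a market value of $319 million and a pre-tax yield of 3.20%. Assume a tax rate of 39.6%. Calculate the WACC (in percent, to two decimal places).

11.23%

Total capital V = 1287 + 330 + 319 = 1936.
Equity: weight = 1287/1936 = 0.6648; cost = 15.3%.
Term loan: weight = 330/1936 = 0.1705; after-tax cost = 7.2% × (1 − 39.6%) = 4.3488%.
Bank debt: weight = 319/1936 = 0.1648; after-tax cost = 3.2% × (1 − 39.6%) = 1.9328%.
WACC = 0.6648 × 15.3000% + 0.1705 × 4.3488% + 0.1648 × 1.9328% = 11.2308%.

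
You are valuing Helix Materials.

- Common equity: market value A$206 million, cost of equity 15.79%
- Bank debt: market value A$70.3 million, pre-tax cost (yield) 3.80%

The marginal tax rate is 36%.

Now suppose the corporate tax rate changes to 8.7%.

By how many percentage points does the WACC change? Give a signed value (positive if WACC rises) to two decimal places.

+0.26 pp

Current WACC:
Total capital V = 206 + 70.3 = 276.3.
Equity: weight = 206/276.3 = 0.7456; cost = 15.79%.
Bank debt: weight = 70.3/276.3 = 0.2544; after-tax cost = 3.8% × (1 − 36%) = 2.4320%.
WACC = 0.7456 × 15.7900% + 0.2544 × 2.4320% = 12.3913%.
After the change:
Total capital V = 206 + 70.3 = 276.3.
Equity: weight = 206/276.3 = 0.7456; cost = 15.79%.
Bank debt: weight = 70.3/276.3 = 0.2544; after-tax cost = 3.8% × (1 − 8.7%) = 3.4694%.
WACC = 0.7456 × 15.7900% + 0.2544 × 3.4694% = 12.6552%.
Change in WACC = 12.6552% − 12.3913% = 0.2639 pp.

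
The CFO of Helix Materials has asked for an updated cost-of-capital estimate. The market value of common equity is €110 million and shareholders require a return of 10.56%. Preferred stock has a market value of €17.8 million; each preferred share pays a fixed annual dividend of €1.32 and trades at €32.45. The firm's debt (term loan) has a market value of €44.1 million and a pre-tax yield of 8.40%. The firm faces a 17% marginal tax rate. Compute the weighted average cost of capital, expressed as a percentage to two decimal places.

Cost of preferred: Rp = 1.32 / 32.45 = 4.0678%.
Total capital V = 110 + 17.8 + 44.1 = 171.9.
Equity: weight = 110/171.9 = 0.6399; cost = 10.56%.
Preferred: weight = 17.8/171.9 = 0.1035; cost = 4.0678%.
Term loan: weight = 44.1/171.9 = 0.2565; after-tax cost = 8.4% × (1 − 17%) = 6.9720%.
WACC = 0.6399 × 10.5600% + 0.1035 × 4.0678% + 0.2565 × 6.9720% = 8.9673%.

8.97%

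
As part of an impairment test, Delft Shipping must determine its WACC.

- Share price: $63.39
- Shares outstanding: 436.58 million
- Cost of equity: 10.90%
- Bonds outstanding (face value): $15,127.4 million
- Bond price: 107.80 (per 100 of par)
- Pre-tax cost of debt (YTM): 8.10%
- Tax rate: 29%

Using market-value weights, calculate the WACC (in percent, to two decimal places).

Market value of equity E = 63.39 × 436.58m = 27674.8062m. Market value of debt D = 15127.4m × 107.8/100 = 16307.3372m.
Total capital V = 27674.8062 + 16307.3372 = 43982.1434.
Equity: weight = 27674.8062/43982.1434 = 0.6292; cost = 10.9%.
Bonds outstanding: weight = 16307.3372/43982.1434 = 0.3708; after-tax cost = 8.1% × (1 − 29%) = 5.7510%.
WACC = 0.6292 × 10.9000% + 0.3708 × 5.7510% = 8.9909%.

8.99%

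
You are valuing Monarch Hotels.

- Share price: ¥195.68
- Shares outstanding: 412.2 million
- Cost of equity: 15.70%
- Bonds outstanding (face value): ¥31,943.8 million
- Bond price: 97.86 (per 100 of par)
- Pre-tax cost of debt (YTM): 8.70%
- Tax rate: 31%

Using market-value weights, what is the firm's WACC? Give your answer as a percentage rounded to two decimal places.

Market value of equity E = 195.68 × 412.2m = 80659.296m. Market value of debt D = 31943.8m × 97.86/100 = 31260.20268m.
Total capital V = 80659.296 + 31260.20268 = 111919.49868.
Equity: weight = 80659.296/111919.49868 = 0.7207; cost = 15.7%.
Bonds outstanding: weight = 31260.20268/111919.49868 = 0.2793; after-tax cost = 8.7% × (1 − 31%) = 6.0030%.
WACC = 0.7207 × 15.7000% + 0.2793 × 6.0030% = 12.9915%.

12.99%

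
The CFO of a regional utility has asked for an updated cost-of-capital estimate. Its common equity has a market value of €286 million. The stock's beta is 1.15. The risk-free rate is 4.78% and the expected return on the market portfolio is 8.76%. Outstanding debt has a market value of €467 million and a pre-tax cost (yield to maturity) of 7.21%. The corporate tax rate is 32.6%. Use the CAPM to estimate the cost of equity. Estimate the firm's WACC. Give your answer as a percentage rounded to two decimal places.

6.57%

Market risk premium = 8.76% − 4.78% = 3.98%.
Cost of equity via CAPM: Re = 4.78% + 1.15 × 3.98% = 9.3570%.
Total capital V = 286 + 467 = 753.
Equity: weight = 286/753 = 0.3798; cost = 9.357%.
Debt: weight = 467/753 = 0.6202; after-tax cost = 7.21% × (1 − 32.6%) = 4.8595%.
WACC = 0.3798 × 9.3570% + 0.6202 × 4.8595% = 6.5677%.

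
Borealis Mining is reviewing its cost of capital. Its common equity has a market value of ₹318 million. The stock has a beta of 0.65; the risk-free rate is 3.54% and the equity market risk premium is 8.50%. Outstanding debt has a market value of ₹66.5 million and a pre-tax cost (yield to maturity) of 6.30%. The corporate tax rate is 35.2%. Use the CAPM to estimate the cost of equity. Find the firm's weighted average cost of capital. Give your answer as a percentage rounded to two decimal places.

8.20%

Cost of equity via CAPM: Re = 3.54% + 0.65 × 8.5% = 9.0650%.
Total capital V = 318 + 66.5 = 384.5.
Equity: weight = 318/384.5 = 0.8270; cost = 9.065%.
Debt: weight = 66.5/384.5 = 0.1730; after-tax cost = 6.3% × (1 − 35.2%) = 4.0824%.
WACC = 0.8270 × 9.0650% + 0.1730 × 4.0824% = 8.2032%.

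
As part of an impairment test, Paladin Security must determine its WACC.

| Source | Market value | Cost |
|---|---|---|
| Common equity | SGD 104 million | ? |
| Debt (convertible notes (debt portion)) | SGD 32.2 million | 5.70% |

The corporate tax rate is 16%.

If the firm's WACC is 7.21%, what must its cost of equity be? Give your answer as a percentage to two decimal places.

Total capital V = 104 + 32.2 = 136.2.
Equity weight = 104/136.2 = 0.7636.
Convertible notes (debt portion) weight = 32.2/136.2 = 0.2364.
Debt contribution = 0.2364 × 5.7% × (1 − 16%) = 1.1320%.
Required equity contribution = 7.21% − 1.1320% = 6.0780%.
Re = 6.0780% / 0.7636 = 7.9599%.

7.96%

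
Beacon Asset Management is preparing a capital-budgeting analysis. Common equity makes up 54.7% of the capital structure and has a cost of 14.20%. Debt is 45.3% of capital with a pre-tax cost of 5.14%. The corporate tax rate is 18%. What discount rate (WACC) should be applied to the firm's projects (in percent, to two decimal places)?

After-tax cost of debt = 5.14% × (1 − 18%) = 4.2148%.
WACC = 0.547 × 14.2000% + 0.453 × 4.2148% = 9.6767%.

9.68%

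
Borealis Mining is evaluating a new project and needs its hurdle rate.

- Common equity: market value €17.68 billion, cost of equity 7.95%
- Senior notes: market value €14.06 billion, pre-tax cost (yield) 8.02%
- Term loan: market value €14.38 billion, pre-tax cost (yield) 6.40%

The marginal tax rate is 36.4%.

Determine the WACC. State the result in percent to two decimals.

5.87%

Total capital V = 17.68 + 14.06 + 14.38 = 46.12.
Equity: weight = 17.68/46.12 = 0.3833; cost = 7.95%.
Senior notes: weight = 14.06/46.12 = 0.3049; after-tax cost = 8.02% × (1 − 36.4%) = 5.1007%.
Term loan: weight = 14.38/46.12 = 0.3118; after-tax cost = 6.4% × (1 − 36.4%) = 4.0704%.
WACC = 0.3833 × 7.9500% + 0.3049 × 5.1007% + 0.3118 × 4.0704% = 5.8717%.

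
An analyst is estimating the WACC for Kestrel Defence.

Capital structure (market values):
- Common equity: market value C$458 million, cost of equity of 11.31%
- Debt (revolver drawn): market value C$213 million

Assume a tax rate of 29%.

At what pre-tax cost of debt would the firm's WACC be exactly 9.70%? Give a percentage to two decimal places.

8.79%

Total capital V = 458 + 213 = 671.
Equity weight = 458/671 = 0.6826.
Revolver drawn weight = 213/671 = 0.3174.
Equity contribution = 0.6826 × 11.31% = 7.7198%.
Remaining for debt = 9.7% − 7.7198% = 1.9802%.
Rd × (1 − 29%) × 0.3174 = 1.9802%  ⇒  Rd = 8.7861%.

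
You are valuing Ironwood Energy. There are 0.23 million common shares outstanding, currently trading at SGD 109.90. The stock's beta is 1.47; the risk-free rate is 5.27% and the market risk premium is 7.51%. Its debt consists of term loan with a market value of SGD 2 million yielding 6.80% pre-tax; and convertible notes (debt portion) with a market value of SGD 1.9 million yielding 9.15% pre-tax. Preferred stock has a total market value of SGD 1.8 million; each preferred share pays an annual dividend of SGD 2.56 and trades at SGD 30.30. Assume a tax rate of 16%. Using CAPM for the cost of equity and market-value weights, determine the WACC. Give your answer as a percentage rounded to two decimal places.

Cost of equity via CAPM: Re = 5.27% + 1.47 × 7.51% = 16.3097%.
Cost of preferred: Rp = 2.56 / 30.3 = 8.4488%.
Market value of equity E = 109.9 × 0.23m = 25.277m.
Total capital V = 25.277 + 1.8 + 2 + 1.9 = 30.977.
Equity: weight = 25.277/30.977 = 0.8160; cost = 16.3097%.
Preferred: weight = 1.8/30.977 = 0.0581; cost = 8.4488%.
Term loan: weight = 2/30.977 = 0.0646; after-tax cost = 6.8% × (1 − 16%) = 5.7120%.
Convertible notes (debt portion): weight = 1.9/30.977 = 0.0613; after-tax cost = 9.15% × (1 − 16%) = 7.6860%.
WACC = 0.8160 × 16.3097% + 0.0581 × 8.4488% + 0.0646 × 5.7120% + 0.0613 × 7.6860% = 14.6397%.

14.64%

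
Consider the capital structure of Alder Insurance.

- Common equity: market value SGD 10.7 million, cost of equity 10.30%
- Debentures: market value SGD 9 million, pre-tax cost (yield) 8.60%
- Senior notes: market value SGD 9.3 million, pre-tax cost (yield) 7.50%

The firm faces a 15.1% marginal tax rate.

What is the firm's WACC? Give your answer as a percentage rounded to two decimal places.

Total capital V = 10.7 + 9 + 9.3 = 29.
Equity: weight = 10.7/29 = 0.3690; cost = 10.3%.
Debentures: weight = 9/29 = 0.3103; after-tax cost = 8.6% × (1 − 15.1%) = 7.3014%.
Senior notes: weight = 9.3/29 = 0.3207; after-tax cost = 7.5% × (1 − 15.1%) = 6.3675%.
WACC = 0.3690 × 10.3000% + 0.3103 × 7.3014% + 0.3207 × 6.3675% = 8.1083%.

8.11%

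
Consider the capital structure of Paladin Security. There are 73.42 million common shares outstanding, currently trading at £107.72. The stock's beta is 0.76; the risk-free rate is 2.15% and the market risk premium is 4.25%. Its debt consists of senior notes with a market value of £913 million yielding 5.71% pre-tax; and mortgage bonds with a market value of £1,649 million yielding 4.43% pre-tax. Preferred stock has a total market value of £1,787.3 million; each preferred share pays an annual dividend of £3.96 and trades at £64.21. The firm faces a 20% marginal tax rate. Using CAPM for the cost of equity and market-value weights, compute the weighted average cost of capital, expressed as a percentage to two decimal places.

Cost of equity via CAPM: Re = 2.15% + 0.76 × 4.25% = 5.3800%.
Cost of preferred: Rp = 3.96 / 64.21 = 6.1673%.
Market value of equity E = 107.72 × 73.42m = 7908.8024m.
Total capital V = 7908.8024 + 1787.3 + 913 + 1649 = 12258.1024.
Equity: weight = 7908.8024/12258.1024 = 0.6452; cost = 5.38%.
Preferred: weight = 1787.3/12258.1024 = 0.1458; cost = 6.1673%.
Senior notes: weight = 913/12258.1024 = 0.0745; after-tax cost = 5.71% × (1 − 20%) = 4.5680%.
Mortgage bonds: weight = 1649/12258.1024 = 0.1345; after-tax cost = 4.43% × (1 − 20%) = 3.5440%.
WACC = 0.6452 × 5.3800% + 0.1458 × 6.1673% + 0.0745 × 4.5680% + 0.1345 × 3.5440% = 5.1873%.

5.19%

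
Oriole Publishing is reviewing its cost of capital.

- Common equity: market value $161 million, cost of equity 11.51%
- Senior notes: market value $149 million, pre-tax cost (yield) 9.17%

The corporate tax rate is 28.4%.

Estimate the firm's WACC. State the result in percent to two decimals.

Total capital V = 161 + 149 = 310.
Equity: weight = 161/310 = 0.5194; cost = 11.51%.
Senior notes: weight = 149/310 = 0.4806; after-tax cost = 9.17% × (1 − 28.4%) = 6.5657%.
WACC = 0.5194 × 11.5100% + 0.4806 × 6.5657% = 9.1336%.

9.13%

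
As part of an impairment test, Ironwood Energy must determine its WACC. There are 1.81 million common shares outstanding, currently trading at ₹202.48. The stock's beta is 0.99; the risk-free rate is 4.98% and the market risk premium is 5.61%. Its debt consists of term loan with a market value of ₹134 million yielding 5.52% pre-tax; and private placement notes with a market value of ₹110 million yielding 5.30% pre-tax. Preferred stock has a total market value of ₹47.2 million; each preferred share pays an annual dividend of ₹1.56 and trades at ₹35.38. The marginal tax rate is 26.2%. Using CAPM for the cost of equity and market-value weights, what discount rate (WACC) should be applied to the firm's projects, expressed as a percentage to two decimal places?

Cost of equity via CAPM: Re = 4.98% + 0.99 × 5.61% = 10.5339%.
Cost of preferred: Rp = 1.56 / 35.38 = 4.4093%.
Market value of equity E = 202.48 × 1.81m = 366.4888m.
Total capital V = 366.4888 + 47.2 + 134 + 110 = 657.6888.
Equity: weight = 366.4888/657.6888 = 0.5572; cost = 10.5339%.
Preferred: weight = 47.2/657.6888 = 0.0718; cost = 4.4093%.
Term loan: weight = 134/657.6888 = 0.2037; after-tax cost = 5.52% × (1 − 26.2%) = 4.0738%.
Private placement notes: weight = 110/657.6888 = 0.1673; after-tax cost = 5.3% × (1 − 26.2%) = 3.9114%.
WACC = 0.5572 × 10.5339% + 0.0718 × 4.4093% + 0.2037 × 4.0738% + 0.1673 × 3.9114% = 7.6705%.

7.67%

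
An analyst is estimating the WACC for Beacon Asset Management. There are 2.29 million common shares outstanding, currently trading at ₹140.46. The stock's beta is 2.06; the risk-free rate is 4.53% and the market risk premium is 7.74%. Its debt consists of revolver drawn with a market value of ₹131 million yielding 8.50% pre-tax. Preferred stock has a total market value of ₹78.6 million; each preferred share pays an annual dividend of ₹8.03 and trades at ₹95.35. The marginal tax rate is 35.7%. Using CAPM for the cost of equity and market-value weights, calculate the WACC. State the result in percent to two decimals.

Cost of equity via CAPM: Re = 4.53% + 2.06 × 7.74% = 20.4744%.
Cost of preferred: Rp = 8.03 / 95.35 = 8.4216%.
Market value of equity E = 140.46 × 2.29m = 321.6534m.
Total capital V = 321.6534 + 78.6 + 131 = 531.2534.
Equity: weight = 321.6534/531.2534 = 0.6055; cost = 20.4744%.
Preferred: weight = 78.6/531.2534 = 0.1480; cost = 8.4216%.
Revolver drawn: weight = 131/531.2534 = 0.2466; after-tax cost = 8.5% × (1 − 35.7%) = 5.4655%.
WACC = 0.6055 × 20.4744% + 0.1480 × 8.4216% + 0.2466 × 5.4655% = 14.9902%.

14.99%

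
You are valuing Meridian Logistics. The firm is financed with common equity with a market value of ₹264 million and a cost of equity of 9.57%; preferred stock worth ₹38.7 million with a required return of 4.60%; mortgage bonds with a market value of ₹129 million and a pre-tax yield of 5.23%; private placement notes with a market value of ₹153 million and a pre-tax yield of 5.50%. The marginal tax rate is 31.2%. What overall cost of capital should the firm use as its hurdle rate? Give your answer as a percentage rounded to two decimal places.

6.41%

Total capital V = 264 + 38.7 + 129 + 153 = 584.7.
Equity: weight = 264/584.7 = 0.4515; cost = 9.57%.
Preferred: weight = 38.7/584.7 = 0.0662; cost = 4.6%.
Mortgage bonds: weight = 129/584.7 = 0.2206; after-tax cost = 5.23% × (1 − 31.2%) = 3.5982%.
Private placement notes: weight = 153/584.7 = 0.2617; after-tax cost = 5.5% × (1 − 31.2%) = 3.7840%.
WACC = 0.4515 × 9.5700% + 0.0662 × 4.6000% + 0.2206 × 3.5982% + 0.2617 × 3.7840% = 6.4095%.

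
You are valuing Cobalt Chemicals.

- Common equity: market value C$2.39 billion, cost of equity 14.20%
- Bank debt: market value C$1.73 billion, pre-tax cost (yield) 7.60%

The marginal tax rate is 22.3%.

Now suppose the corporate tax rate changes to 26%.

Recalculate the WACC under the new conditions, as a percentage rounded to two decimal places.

10.60%

After the change:
Total capital V = 2.39 + 1.73 = 4.12.
Equity: weight = 2.39/4.12 = 0.5801; cost = 14.2%.
Bank debt: weight = 1.73/4.12 = 0.4199; after-tax cost = 7.6% × (1 − 26%) = 5.6240%.
WACC = 0.5801 × 14.2000% + 0.4199 × 5.6240% = 10.5989%.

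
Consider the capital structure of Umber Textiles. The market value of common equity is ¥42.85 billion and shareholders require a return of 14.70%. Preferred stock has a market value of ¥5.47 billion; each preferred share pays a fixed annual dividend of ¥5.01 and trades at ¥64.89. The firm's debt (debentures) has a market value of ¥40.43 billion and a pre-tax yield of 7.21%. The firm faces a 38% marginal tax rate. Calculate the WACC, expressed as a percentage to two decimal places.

Cost of preferred: Rp = 5.01 / 64.89 = 7.7208%.
Total capital V = 42.85 + 5.47 + 40.43 = 88.75.
Equity: weight = 42.85/88.75 = 0.4828; cost = 14.7%.
Preferred: weight = 5.47/88.75 = 0.0616; cost = 7.7208%.
Debentures: weight = 40.43/88.75 = 0.4555; after-tax cost = 7.21% × (1 − 38%) = 4.4702%.
WACC = 0.4828 × 14.7000% + 0.0616 × 7.7208% + 0.4555 × 4.4702% = 9.6097%.

9.61%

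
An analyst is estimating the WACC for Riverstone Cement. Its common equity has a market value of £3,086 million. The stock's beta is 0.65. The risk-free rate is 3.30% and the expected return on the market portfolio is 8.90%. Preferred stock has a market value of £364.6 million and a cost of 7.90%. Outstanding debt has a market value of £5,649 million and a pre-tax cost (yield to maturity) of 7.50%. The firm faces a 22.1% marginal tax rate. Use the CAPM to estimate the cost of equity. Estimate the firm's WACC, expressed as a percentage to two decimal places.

6.30%

Market risk premium = 8.9% − 3.3% = 5.6%.
Cost of equity via CAPM: Re = 3.3% + 0.65 × 5.6% = 6.9400%.
Total capital V = 3086 + 364.6 + 5649 = 9099.6.
Equity: weight = 3086/9099.6 = 0.3391; cost = 6.94%.
Preferred: weight = 364.6/9099.6 = 0.0401; cost = 7.9%.
Debt: weight = 5649/9099.6 = 0.6208; after-tax cost = 7.5% × (1 − 22.1%) = 5.8425%.
WACC = 0.3391 × 6.9400% + 0.0401 × 7.9000% + 0.6208 × 5.8425% = 6.2971%.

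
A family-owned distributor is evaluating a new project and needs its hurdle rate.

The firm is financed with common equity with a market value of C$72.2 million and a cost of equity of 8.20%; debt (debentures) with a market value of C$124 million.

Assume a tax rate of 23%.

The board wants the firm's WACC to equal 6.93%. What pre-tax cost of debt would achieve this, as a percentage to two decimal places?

Total capital V = 72.2 + 124 = 196.2.
Equity weight = 72.2/196.2 = 0.3680.
Debentures weight = 124/196.2 = 0.6320.
Equity contribution = 0.3680 × 8.2% = 3.0175%.
Remaining for debt = 6.93% − 3.0175% = 3.9125%.
Rd × (1 − 23%) × 0.6320 = 3.9125%  ⇒  Rd = 8.0397%.

8.04%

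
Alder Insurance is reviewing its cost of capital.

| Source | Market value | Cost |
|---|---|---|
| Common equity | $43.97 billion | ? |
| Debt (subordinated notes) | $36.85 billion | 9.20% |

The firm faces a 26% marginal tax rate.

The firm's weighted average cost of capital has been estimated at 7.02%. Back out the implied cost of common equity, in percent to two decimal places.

Total capital V = 43.97 + 36.85 = 80.82.
Equity weight = 43.97/80.82 = 0.5440.
Subordinated notes weight = 36.85/80.82 = 0.4560.
Debt contribution = 0.4560 × 9.2% × (1 − 26%) = 3.1041%.
Required equity contribution = 7.02% − 3.1041% = 3.9159%.
Re = 3.9159% / 0.5440 = 7.1977%.

7.20%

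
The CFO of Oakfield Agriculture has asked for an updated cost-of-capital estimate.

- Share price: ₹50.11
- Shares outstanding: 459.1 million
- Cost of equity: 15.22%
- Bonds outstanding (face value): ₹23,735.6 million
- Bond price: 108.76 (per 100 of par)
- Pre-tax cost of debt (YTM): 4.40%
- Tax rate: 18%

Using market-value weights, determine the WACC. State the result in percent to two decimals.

Market value of equity E = 50.11 × 459.1m = 23005.501m. Market value of debt D = 23735.6m × 108.76/100 = 25814.83856m.
Total capital V = 23005.501 + 25814.83856 = 48820.33956.
Equity: weight = 23005.501/48820.33956 = 0.4712; cost = 15.22%.
Bonds outstanding: weight = 25814.83856/48820.33956 = 0.5288; after-tax cost = 4.4% × (1 − 18%) = 3.6080%.
WACC = 0.4712 × 15.2200% + 0.5288 × 3.6080% = 9.0799%.

9.08%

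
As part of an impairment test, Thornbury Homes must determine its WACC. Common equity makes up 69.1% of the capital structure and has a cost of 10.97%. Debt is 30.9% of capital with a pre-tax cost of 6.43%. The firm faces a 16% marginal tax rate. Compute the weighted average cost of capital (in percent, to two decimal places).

After-tax cost of debt = 6.43% × (1 − 16%) = 5.4012%.
WACC = 0.691 × 10.9700% + 0.309 × 5.4012% = 9.2492%.

9.25%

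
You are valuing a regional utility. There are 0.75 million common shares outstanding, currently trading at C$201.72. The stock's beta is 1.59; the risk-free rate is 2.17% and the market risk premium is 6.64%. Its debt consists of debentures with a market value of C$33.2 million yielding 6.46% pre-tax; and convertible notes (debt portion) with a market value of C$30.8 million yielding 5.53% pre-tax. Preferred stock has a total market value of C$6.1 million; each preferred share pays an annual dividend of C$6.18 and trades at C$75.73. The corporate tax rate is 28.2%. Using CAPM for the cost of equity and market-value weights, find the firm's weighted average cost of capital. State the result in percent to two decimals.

Cost of equity via CAPM: Re = 2.17% + 1.59 × 6.64% = 12.7276%.
Cost of preferred: Rp = 6.18 / 75.73 = 8.1606%.
Market value of equity E = 201.72 × 0.75m = 151.29m.
Total capital V = 151.29 + 6.1 + 33.2 + 30.8 = 221.39.
Equity: weight = 151.29/221.39 = 0.6834; cost = 12.7276%.
Preferred: weight = 6.1/221.39 = 0.0276; cost = 8.1606%.
Debentures: weight = 33.2/221.39 = 0.1500; after-tax cost = 6.46% × (1 − 28.2%) = 4.6383%.
Convertible notes (debt portion): weight = 30.8/221.39 = 0.1391; after-tax cost = 5.53% × (1 − 28.2%) = 3.9705%.
WACC = 0.6834 × 12.7276% + 0.0276 × 8.1606% + 0.1500 × 4.6383% + 0.1391 × 3.9705% = 10.1704%.

10.17%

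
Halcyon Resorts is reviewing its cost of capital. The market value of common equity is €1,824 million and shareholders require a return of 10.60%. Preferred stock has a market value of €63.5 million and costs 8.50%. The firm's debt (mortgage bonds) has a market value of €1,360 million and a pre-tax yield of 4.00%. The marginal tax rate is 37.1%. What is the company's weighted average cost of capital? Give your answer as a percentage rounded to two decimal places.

7.17%

Total capital V = 1824 + 63.5 + 1360 = 3247.5.
Equity: weight = 1824/3247.5 = 0.5617; cost = 10.6%.
Preferred: weight = 63.5/3247.5 = 0.0196; cost = 8.5%.
Mortgage bonds: weight = 1360/3247.5 = 0.4188; after-tax cost = 4% × (1 − 37.1%) = 2.5160%.
WACC = 0.5617 × 10.6000% + 0.0196 × 8.5000% + 0.4188 × 2.5160% = 7.1735%.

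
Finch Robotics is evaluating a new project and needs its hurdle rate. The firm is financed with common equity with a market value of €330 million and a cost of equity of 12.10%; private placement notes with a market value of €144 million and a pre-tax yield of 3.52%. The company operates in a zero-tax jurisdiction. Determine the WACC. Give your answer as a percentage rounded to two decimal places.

Total capital V = 330 + 144 = 474.
Equity: weight = 330/474 = 0.6962; cost = 12.1%.
Private placement notes: weight = 144/474 = 0.3038; after-tax cost = 3.52% × (1 − 0%) = 3.5200%.
WACC = 0.6962 × 12.1000% + 0.3038 × 3.5200% = 9.4934%.

9.49%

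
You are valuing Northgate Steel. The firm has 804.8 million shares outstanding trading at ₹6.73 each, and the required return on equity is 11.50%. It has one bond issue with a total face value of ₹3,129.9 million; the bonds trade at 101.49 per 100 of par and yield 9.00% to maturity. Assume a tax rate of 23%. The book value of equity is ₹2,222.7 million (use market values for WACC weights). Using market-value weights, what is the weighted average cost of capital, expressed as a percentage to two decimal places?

9.81%

Market value of equity E = 6.73 × 804.8m = 5416.304m. Market value of debt D = 3129.9m × 101.49/100 = 3176.53551m.
Total capital V = 5416.304 + 3176.53551 = 8592.83951.
Equity: weight = 5416.304/8592.83951 = 0.6303; cost = 11.5%.
Bonds outstanding: weight = 3176.53551/8592.83951 = 0.3697; after-tax cost = 9% × (1 − 23%) = 6.9300%.
WACC = 0.6303 × 11.5000% + 0.3697 × 6.9300% = 9.8106%.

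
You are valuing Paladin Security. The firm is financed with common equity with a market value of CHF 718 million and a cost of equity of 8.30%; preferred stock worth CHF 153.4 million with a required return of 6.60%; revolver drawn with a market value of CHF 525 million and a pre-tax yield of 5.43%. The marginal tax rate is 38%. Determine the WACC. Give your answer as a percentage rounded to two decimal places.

6.26%

Total capital V = 718 + 153.4 + 525 = 1396.4.
Equity: weight = 718/1396.4 = 0.5142; cost = 8.3%.
Preferred: weight = 153.4/1396.4 = 0.1099; cost = 6.6%.
Revolver drawn: weight = 525/1396.4 = 0.3760; after-tax cost = 5.43% × (1 − 38%) = 3.3666%.
WACC = 0.5142 × 8.3000% + 0.1099 × 6.6000% + 0.3760 × 3.3666% = 6.2585%.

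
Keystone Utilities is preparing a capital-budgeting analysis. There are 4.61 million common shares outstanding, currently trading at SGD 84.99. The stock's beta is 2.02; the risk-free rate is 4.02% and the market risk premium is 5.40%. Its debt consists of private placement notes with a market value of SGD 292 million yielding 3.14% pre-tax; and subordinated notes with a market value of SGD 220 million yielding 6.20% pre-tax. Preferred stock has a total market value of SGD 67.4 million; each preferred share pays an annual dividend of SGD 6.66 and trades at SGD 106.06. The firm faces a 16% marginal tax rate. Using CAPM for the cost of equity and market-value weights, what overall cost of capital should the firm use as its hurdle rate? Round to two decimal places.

Cost of equity via CAPM: Re = 4.02% + 2.02 × 5.4% = 14.9280%.
Cost of preferred: Rp = 6.66 / 106.06 = 6.2795%.
Market value of equity E = 84.99 × 4.61m = 391.8039m.
Total capital V = 391.8039 + 67.4 + 292 + 220 = 971.2039.
Equity: weight = 391.8039/971.2039 = 0.4034; cost = 14.928%.
Preferred: weight = 67.4/971.2039 = 0.0694; cost = 6.2795%.
Private placement notes: weight = 292/971.2039 = 0.3007; after-tax cost = 3.14% × (1 − 16%) = 2.6376%.
Subordinated notes: weight = 220/971.2039 = 0.2265; after-tax cost = 6.2% × (1 − 16%) = 5.2080%.
WACC = 0.4034 × 14.9280% + 0.0694 × 6.2795% + 0.3007 × 2.6376% + 0.2265 × 5.2080% = 8.4308%.

8.43%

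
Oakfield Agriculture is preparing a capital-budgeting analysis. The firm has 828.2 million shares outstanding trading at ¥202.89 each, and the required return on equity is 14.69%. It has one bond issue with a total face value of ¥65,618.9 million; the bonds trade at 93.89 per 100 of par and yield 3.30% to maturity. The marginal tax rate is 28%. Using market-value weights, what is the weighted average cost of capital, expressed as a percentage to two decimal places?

Market value of equity E = 202.89 × 828.2m = 168033.498m. Market value of debt D = 65618.9m × 93.89/100 = 61609.58521m.
Total capital V = 168033.498 + 61609.58521 = 229643.08321.
Equity: weight = 168033.498/229643.08321 = 0.7317; cost = 14.69%.
Bonds outstanding: weight = 61609.58521/229643.08321 = 0.2683; after-tax cost = 3.3% × (1 − 28%) = 2.3760%.
WACC = 0.7317 × 14.6900% + 0.2683 × 2.3760% = 11.3863%.

11.39%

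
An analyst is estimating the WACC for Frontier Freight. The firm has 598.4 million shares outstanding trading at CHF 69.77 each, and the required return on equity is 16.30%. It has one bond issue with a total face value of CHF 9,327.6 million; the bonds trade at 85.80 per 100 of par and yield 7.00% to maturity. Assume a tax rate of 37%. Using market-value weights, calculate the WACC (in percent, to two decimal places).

14.39%

Market value of equity E = 69.77 × 598.4m = 41750.368m. Market value of debt D = 9327.6m × 85.8/100 = 8003.0808m.
Total capital V = 41750.368 + 8003.0808 = 49753.4488.
Equity: weight = 41750.368/49753.4488 = 0.8391; cost = 16.3%.
Bonds outstanding: weight = 8003.0808/49753.4488 = 0.1609; after-tax cost = 7% × (1 − 37%) = 4.4100%.
WACC = 0.8391 × 16.3000% + 0.1609 × 4.4100% = 14.3874%.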